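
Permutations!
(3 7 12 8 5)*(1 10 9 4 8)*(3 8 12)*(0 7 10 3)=(0 7)(1 3 10 9 4 12)(5 8)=[7, 3, 2, 10, 12, 8, 6, 0, 5, 4, 9, 11, 1]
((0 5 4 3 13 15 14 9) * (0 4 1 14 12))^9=(0 12 15 13 3 4 9 14 1 5)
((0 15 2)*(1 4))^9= (15)(1 4)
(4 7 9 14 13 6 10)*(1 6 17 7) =[0, 6, 2, 3, 1, 5, 10, 9, 8, 14, 4, 11, 12, 17, 13, 15, 16, 7] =(1 6 10 4)(7 9 14 13 17)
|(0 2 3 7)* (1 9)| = 4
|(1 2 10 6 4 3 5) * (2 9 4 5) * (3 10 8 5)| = 9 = |(1 9 4 10 6 3 2 8 5)|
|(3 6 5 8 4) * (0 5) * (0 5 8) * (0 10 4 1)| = 15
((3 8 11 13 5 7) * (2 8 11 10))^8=((2 8 10)(3 11 13 5 7))^8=(2 10 8)(3 5 11 7 13)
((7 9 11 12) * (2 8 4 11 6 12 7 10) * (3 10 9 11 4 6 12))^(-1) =(2 10 3 6 8)(7 11)(9 12)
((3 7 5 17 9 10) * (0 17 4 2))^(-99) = ((0 17 9 10 3 7 5 4 2))^(-99) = (17)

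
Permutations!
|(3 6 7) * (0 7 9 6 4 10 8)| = |(0 7 3 4 10 8)(6 9)| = 6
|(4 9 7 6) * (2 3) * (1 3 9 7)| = 12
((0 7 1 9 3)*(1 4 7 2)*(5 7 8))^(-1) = (0 3 9 1 2)(4 7 5 8)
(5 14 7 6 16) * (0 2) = (0 2)(5 14 7 6 16) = [2, 1, 0, 3, 4, 14, 16, 6, 8, 9, 10, 11, 12, 13, 7, 15, 5]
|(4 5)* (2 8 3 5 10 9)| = |(2 8 3 5 4 10 9)| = 7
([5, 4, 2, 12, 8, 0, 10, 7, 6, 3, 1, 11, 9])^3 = (12)(0 5)(1 6 4 10 8)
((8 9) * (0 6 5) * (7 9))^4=(0 6 5)(7 9 8)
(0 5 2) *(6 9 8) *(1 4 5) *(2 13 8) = (0 1 4 5 13 8 6 9 2) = [1, 4, 0, 3, 5, 13, 9, 7, 6, 2, 10, 11, 12, 8]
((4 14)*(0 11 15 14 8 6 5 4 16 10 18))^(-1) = (0 18 10 16 14 15 11)(4 5 6 8)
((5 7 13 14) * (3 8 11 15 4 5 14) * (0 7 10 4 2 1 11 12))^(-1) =(0 12 8 3 13 7)(1 2 15 11)(4 10 5)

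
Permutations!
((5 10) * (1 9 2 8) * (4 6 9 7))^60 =((1 7 4 6 9 2 8)(5 10))^60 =(10)(1 9 7 2 4 8 6)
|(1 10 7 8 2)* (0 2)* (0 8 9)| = |(0 2 1 10 7 9)| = 6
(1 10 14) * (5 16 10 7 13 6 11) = (1 7 13 6 11 5 16 10 14) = [0, 7, 2, 3, 4, 16, 11, 13, 8, 9, 14, 5, 12, 6, 1, 15, 10]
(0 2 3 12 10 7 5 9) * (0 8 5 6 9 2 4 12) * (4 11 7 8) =(0 11 7 6 9 4 12 10 8 5 2 3) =[11, 1, 3, 0, 12, 2, 9, 6, 5, 4, 8, 7, 10]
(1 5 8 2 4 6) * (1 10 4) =(1 5 8 2)(4 6 10) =[0, 5, 1, 3, 6, 8, 10, 7, 2, 9, 4]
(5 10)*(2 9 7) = [0, 1, 9, 3, 4, 10, 6, 2, 8, 7, 5] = (2 9 7)(5 10)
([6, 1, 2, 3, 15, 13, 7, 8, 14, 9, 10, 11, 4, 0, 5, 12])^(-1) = (0 13 5 14 8 7 6)(4 12 15)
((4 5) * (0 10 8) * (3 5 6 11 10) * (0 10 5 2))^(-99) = (4 6 11 5)(8 10)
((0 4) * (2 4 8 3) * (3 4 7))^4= ((0 8 4)(2 7 3))^4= (0 8 4)(2 7 3)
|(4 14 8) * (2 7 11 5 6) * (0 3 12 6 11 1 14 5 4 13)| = |(0 3 12 6 2 7 1 14 8 13)(4 5 11)| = 30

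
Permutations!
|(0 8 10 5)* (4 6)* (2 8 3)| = |(0 3 2 8 10 5)(4 6)| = 6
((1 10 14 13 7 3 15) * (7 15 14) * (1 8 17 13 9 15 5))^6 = ((1 10 7 3 14 9 15 8 17 13 5))^6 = (1 15 10 8 7 17 3 13 14 5 9)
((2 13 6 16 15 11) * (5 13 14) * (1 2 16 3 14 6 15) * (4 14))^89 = (1 2 6 3 4 14 5 13 15 11 16)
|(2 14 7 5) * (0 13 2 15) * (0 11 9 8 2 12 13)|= |(2 14 7 5 15 11 9 8)(12 13)|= 8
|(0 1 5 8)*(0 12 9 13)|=7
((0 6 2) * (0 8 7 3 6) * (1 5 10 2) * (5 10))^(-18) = (1 8 6 2 3 10 7)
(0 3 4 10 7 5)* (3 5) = (0 5)(3 4 10 7) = [5, 1, 2, 4, 10, 0, 6, 3, 8, 9, 7]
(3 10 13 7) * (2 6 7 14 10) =(2 6 7 3)(10 13 14) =[0, 1, 6, 2, 4, 5, 7, 3, 8, 9, 13, 11, 12, 14, 10]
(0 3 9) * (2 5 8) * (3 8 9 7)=(0 8 2 5 9)(3 7)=[8, 1, 5, 7, 4, 9, 6, 3, 2, 0]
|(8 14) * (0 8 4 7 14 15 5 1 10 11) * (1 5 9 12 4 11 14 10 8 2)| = 12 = |(0 2 1 8 15 9 12 4 7 10 14 11)|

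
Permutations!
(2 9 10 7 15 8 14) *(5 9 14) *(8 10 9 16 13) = [0, 1, 14, 3, 4, 16, 6, 15, 5, 9, 7, 11, 12, 8, 2, 10, 13] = (2 14)(5 16 13 8)(7 15 10)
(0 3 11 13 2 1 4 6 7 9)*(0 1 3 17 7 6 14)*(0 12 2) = [17, 4, 3, 11, 14, 5, 6, 9, 8, 1, 10, 13, 2, 0, 12, 15, 16, 7] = (0 17 7 9 1 4 14 12 2 3 11 13)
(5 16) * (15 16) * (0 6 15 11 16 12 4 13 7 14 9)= (0 6 15 12 4 13 7 14 9)(5 11 16)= [6, 1, 2, 3, 13, 11, 15, 14, 8, 0, 10, 16, 4, 7, 9, 12, 5]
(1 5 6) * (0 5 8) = (0 5 6 1 8) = [5, 8, 2, 3, 4, 6, 1, 7, 0]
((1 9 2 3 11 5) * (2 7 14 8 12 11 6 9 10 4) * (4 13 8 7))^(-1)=(1 5 11 12 8 13 10)(2 4 9 6 3)(7 14)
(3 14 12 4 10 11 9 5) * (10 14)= (3 10 11 9 5)(4 14 12)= [0, 1, 2, 10, 14, 3, 6, 7, 8, 5, 11, 9, 4, 13, 12]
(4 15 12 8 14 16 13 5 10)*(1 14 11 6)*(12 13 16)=(16)(1 14 12 8 11 6)(4 15 13 5 10)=[0, 14, 2, 3, 15, 10, 1, 7, 11, 9, 4, 6, 8, 5, 12, 13, 16]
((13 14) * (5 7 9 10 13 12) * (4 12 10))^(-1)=((4 12 5 7 9)(10 13 14))^(-1)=(4 9 7 5 12)(10 14 13)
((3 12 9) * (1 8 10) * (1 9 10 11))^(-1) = ((1 8 11)(3 12 10 9))^(-1) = (1 11 8)(3 9 10 12)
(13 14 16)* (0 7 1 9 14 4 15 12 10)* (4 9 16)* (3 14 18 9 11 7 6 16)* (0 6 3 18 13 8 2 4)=(0 3 14)(1 18 9 13 11 7)(2 4 15 12 10 6 16 8)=[3, 18, 4, 14, 15, 5, 16, 1, 2, 13, 6, 7, 10, 11, 0, 12, 8, 17, 9]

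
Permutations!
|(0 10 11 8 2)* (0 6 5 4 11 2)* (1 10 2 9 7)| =28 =|(0 2 6 5 4 11 8)(1 10 9 7)|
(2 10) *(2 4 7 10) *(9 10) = [0, 1, 2, 3, 7, 5, 6, 9, 8, 10, 4] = (4 7 9 10)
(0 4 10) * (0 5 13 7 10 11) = (0 4 11)(5 13 7 10) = [4, 1, 2, 3, 11, 13, 6, 10, 8, 9, 5, 0, 12, 7]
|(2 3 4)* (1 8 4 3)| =|(1 8 4 2)| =4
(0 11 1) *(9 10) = [11, 0, 2, 3, 4, 5, 6, 7, 8, 10, 9, 1] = (0 11 1)(9 10)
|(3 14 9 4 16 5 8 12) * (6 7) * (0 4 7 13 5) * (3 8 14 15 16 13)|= 22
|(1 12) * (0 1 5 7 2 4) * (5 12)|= |(12)(0 1 5 7 2 4)|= 6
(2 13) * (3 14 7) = (2 13)(3 14 7) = [0, 1, 13, 14, 4, 5, 6, 3, 8, 9, 10, 11, 12, 2, 7]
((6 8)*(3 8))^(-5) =(3 8 6)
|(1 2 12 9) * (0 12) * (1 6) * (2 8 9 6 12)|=10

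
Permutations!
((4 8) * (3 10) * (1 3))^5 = (1 10 3)(4 8) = ((1 3 10)(4 8))^5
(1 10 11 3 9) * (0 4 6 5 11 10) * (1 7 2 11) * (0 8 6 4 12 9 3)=(0 12 9 7 2 11)(1 8 6 5)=[12, 8, 11, 3, 4, 1, 5, 2, 6, 7, 10, 0, 9]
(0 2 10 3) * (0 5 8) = (0 2 10 3 5 8) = [2, 1, 10, 5, 4, 8, 6, 7, 0, 9, 3]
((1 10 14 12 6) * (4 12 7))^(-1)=((1 10 14 7 4 12 6))^(-1)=(1 6 12 4 7 14 10)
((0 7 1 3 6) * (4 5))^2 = (0 1 6 7 3)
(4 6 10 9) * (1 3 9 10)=(10)(1 3 9 4 6)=[0, 3, 2, 9, 6, 5, 1, 7, 8, 4, 10]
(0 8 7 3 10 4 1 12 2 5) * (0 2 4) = (0 8 7 3 10)(1 12 4)(2 5) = [8, 12, 5, 10, 1, 2, 6, 3, 7, 9, 0, 11, 4]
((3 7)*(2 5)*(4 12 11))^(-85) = ((2 5)(3 7)(4 12 11))^(-85) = (2 5)(3 7)(4 11 12)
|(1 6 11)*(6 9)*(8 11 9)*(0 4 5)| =6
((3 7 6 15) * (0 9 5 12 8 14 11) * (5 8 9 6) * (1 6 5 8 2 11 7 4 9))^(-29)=(0 6 9 5 15 2 12 3 11 1 4)(7 8 14)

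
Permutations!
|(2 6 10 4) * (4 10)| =|(10)(2 6 4)| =3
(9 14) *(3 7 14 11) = [0, 1, 2, 7, 4, 5, 6, 14, 8, 11, 10, 3, 12, 13, 9] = (3 7 14 9 11)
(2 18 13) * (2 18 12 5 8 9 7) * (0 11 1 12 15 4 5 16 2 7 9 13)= [11, 12, 15, 3, 5, 8, 6, 7, 13, 9, 10, 1, 16, 18, 14, 4, 2, 17, 0]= (0 11 1 12 16 2 15 4 5 8 13 18)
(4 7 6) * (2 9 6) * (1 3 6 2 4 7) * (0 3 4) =(0 3 6 7)(1 4)(2 9) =[3, 4, 9, 6, 1, 5, 7, 0, 8, 2]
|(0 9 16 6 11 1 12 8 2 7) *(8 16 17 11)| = |(0 9 17 11 1 12 16 6 8 2 7)| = 11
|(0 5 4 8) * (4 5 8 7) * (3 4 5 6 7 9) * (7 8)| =|(0 7 5 6 8)(3 4 9)| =15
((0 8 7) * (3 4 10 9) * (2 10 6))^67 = (0 8 7)(2 10 9 3 4 6) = ((0 8 7)(2 10 9 3 4 6))^67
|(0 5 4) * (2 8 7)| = |(0 5 4)(2 8 7)| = 3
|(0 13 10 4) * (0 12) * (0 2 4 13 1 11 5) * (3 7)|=12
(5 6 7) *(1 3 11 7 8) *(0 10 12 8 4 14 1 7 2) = (0 10 12 8 7 5 6 4 14 1 3 11 2) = [10, 3, 0, 11, 14, 6, 4, 5, 7, 9, 12, 2, 8, 13, 1]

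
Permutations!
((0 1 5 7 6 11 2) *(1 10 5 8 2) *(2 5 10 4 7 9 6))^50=((0 4 7 2)(1 8 5 9 6 11))^50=(0 7)(1 5 6)(2 4)(8 9 11)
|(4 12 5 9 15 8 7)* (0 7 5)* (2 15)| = |(0 7 4 12)(2 15 8 5 9)| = 20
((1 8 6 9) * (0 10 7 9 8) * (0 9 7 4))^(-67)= (0 4 10)(1 9)(6 8)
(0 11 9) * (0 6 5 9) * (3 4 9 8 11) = (0 3 4 9 6 5 8 11) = [3, 1, 2, 4, 9, 8, 5, 7, 11, 6, 10, 0]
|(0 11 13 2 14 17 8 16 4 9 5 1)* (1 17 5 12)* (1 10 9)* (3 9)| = |(0 11 13 2 14 5 17 8 16 4 1)(3 9 12 10)| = 44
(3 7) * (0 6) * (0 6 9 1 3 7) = (0 9 1 3) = [9, 3, 2, 0, 4, 5, 6, 7, 8, 1]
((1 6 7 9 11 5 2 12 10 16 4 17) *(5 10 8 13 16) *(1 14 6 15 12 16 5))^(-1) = (1 10 11 9 7 6 14 17 4 16 2 5 13 8 12 15)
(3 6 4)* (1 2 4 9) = (1 2 4 3 6 9) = [0, 2, 4, 6, 3, 5, 9, 7, 8, 1]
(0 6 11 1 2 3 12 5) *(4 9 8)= (0 6 11 1 2 3 12 5)(4 9 8)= [6, 2, 3, 12, 9, 0, 11, 7, 4, 8, 10, 1, 5]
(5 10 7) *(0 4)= (0 4)(5 10 7)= [4, 1, 2, 3, 0, 10, 6, 5, 8, 9, 7]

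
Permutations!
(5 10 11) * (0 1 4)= (0 1 4)(5 10 11)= [1, 4, 2, 3, 0, 10, 6, 7, 8, 9, 11, 5]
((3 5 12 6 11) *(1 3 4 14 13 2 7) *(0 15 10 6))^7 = (0 13)(1 6)(2 15)(3 11)(4 5)(7 10)(12 14)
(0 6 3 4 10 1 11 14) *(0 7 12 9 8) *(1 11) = (0 6 3 4 10 11 14 7 12 9 8) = [6, 1, 2, 4, 10, 5, 3, 12, 0, 8, 11, 14, 9, 13, 7]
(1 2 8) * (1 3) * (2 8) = (1 8 3) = [0, 8, 2, 1, 4, 5, 6, 7, 3]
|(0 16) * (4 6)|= 2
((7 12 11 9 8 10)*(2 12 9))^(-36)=((2 12 11)(7 9 8 10))^(-36)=(12)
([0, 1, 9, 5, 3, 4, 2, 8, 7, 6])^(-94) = (2 6 9)(3 4 5)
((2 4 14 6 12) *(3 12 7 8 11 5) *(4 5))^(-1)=(2 12 3 5)(4 11 8 7 6 14)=((2 5 3 12)(4 14 6 7 8 11))^(-1)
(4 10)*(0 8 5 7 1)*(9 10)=(0 8 5 7 1)(4 9 10)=[8, 0, 2, 3, 9, 7, 6, 1, 5, 10, 4]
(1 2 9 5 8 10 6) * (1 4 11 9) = [0, 2, 1, 3, 11, 8, 4, 7, 10, 5, 6, 9] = (1 2)(4 11 9 5 8 10 6)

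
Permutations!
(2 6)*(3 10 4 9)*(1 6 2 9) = [0, 6, 2, 10, 1, 5, 9, 7, 8, 3, 4] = (1 6 9 3 10 4)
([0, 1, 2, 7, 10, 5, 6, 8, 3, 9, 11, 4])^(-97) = (3 8 7)(4 11 10)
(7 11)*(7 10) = (7 11 10) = [0, 1, 2, 3, 4, 5, 6, 11, 8, 9, 7, 10]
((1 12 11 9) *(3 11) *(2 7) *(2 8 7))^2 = ((1 12 3 11 9)(7 8))^2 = (1 3 9 12 11)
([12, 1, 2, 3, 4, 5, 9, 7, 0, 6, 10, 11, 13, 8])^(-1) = [8, 1, 2, 3, 4, 5, 9, 7, 13, 6, 10, 11, 0, 12]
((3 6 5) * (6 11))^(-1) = ((3 11 6 5))^(-1) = (3 5 6 11)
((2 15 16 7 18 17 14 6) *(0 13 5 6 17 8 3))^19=((0 13 5 6 2 15 16 7 18 8 3)(14 17))^19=(0 18 15 5 3 7 2 13 8 16 6)(14 17)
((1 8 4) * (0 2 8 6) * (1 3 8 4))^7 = (8)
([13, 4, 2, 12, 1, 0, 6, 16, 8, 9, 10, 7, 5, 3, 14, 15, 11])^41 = [13, 4, 2, 12, 1, 0, 6, 11, 8, 9, 10, 16, 5, 3, 14, 15, 7]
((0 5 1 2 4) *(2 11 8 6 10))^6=((0 5 1 11 8 6 10 2 4))^6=(0 10 11)(1 4 6)(2 8 5)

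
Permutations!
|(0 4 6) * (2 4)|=4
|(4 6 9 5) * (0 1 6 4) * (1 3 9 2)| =|(0 3 9 5)(1 6 2)| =12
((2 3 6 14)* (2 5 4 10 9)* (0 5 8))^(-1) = (0 8 14 6 3 2 9 10 4 5) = ((0 5 4 10 9 2 3 6 14 8))^(-1)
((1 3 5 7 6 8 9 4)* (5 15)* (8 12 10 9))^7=(1 10 7 3 9 6 15 4 12 5)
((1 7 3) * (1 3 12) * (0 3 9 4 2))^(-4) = (0 3 9 4 2)(1 12 7)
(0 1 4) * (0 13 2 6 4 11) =(0 1 11)(2 6 4 13) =[1, 11, 6, 3, 13, 5, 4, 7, 8, 9, 10, 0, 12, 2]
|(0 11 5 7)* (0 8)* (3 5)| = 6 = |(0 11 3 5 7 8)|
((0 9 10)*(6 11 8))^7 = ((0 9 10)(6 11 8))^7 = (0 9 10)(6 11 8)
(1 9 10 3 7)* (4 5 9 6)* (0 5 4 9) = [5, 6, 2, 7, 4, 0, 9, 1, 8, 10, 3] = (0 5)(1 6 9 10 3 7)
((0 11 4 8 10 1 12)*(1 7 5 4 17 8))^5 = ((0 11 17 8 10 7 5 4 1 12))^5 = (0 7)(1 8)(4 17)(5 11)(10 12)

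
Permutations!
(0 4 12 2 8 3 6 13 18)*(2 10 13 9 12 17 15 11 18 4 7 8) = (0 7 8 3 6 9 12 10 13 4 17 15 11 18) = [7, 1, 2, 6, 17, 5, 9, 8, 3, 12, 13, 18, 10, 4, 14, 11, 16, 15, 0]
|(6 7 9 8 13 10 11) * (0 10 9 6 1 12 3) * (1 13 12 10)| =18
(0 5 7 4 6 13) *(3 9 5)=[3, 1, 2, 9, 6, 7, 13, 4, 8, 5, 10, 11, 12, 0]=(0 3 9 5 7 4 6 13)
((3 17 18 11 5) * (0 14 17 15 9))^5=(0 5 14 3 17 15 18 9 11)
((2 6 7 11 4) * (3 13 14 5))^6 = ((2 6 7 11 4)(3 13 14 5))^6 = (2 6 7 11 4)(3 14)(5 13)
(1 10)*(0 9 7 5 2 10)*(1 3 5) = (0 9 7 1)(2 10 3 5) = [9, 0, 10, 5, 4, 2, 6, 1, 8, 7, 3]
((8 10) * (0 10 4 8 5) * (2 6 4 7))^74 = (0 5 10)(2 7 8 4 6)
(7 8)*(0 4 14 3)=(0 4 14 3)(7 8)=[4, 1, 2, 0, 14, 5, 6, 8, 7, 9, 10, 11, 12, 13, 3]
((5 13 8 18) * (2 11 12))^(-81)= ((2 11 12)(5 13 8 18))^(-81)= (5 18 8 13)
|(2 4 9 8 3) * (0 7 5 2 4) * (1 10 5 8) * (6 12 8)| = 12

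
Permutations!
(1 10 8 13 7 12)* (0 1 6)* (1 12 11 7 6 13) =[12, 10, 2, 3, 4, 5, 0, 11, 1, 9, 8, 7, 13, 6] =(0 12 13 6)(1 10 8)(7 11)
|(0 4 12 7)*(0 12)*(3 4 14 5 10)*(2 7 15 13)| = |(0 14 5 10 3 4)(2 7 12 15 13)| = 30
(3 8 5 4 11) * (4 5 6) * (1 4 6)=(1 4 11 3 8)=[0, 4, 2, 8, 11, 5, 6, 7, 1, 9, 10, 3]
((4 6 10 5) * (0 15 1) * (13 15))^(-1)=(0 1 15 13)(4 5 10 6)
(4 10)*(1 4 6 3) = (1 4 10 6 3) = [0, 4, 2, 1, 10, 5, 3, 7, 8, 9, 6]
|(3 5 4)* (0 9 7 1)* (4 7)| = |(0 9 4 3 5 7 1)| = 7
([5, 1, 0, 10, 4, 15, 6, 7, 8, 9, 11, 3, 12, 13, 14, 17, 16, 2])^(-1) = (0 2 17 15 5)(3 11 10)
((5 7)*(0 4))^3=(0 4)(5 7)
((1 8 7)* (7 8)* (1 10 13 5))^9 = (1 5 13 10 7)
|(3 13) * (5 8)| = |(3 13)(5 8)| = 2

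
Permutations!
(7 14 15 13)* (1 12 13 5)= (1 12 13 7 14 15 5)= [0, 12, 2, 3, 4, 1, 6, 14, 8, 9, 10, 11, 13, 7, 15, 5]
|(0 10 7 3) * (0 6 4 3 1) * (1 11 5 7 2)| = 12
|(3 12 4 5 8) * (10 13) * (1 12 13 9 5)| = 6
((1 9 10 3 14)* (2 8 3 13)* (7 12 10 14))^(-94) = (1 14 9)(2 12 8 10 3 13 7)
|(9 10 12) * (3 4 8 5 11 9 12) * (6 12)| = |(3 4 8 5 11 9 10)(6 12)| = 14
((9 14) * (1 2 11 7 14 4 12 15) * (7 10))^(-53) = (1 4 7 2 12 14 11 15 9 10)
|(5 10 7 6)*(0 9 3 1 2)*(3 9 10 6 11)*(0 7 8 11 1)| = 30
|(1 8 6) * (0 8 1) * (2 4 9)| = |(0 8 6)(2 4 9)| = 3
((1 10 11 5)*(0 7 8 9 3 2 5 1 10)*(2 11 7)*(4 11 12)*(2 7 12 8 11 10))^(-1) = (0 1 11 7)(2 5)(3 9 8)(4 12 10) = ((0 7 11 1)(2 5)(3 8 9)(4 10 12))^(-1)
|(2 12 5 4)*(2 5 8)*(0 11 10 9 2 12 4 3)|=|(0 11 10 9 2 4 5 3)(8 12)|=8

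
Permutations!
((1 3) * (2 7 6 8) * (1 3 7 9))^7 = (1 7 6 8 2 9)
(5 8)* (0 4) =(0 4)(5 8) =[4, 1, 2, 3, 0, 8, 6, 7, 5]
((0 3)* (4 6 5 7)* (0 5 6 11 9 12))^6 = ((0 3 5 7 4 11 9 12))^6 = (0 9 4 5)(3 12 11 7)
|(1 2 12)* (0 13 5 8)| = 12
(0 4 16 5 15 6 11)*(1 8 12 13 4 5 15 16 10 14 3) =(0 5 16 15 6 11)(1 8 12 13 4 10 14 3) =[5, 8, 2, 1, 10, 16, 11, 7, 12, 9, 14, 0, 13, 4, 3, 6, 15]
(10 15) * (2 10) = (2 10 15) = [0, 1, 10, 3, 4, 5, 6, 7, 8, 9, 15, 11, 12, 13, 14, 2]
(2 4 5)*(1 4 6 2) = (1 4 5)(2 6) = [0, 4, 6, 3, 5, 1, 2]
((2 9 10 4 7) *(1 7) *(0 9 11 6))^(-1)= (0 6 11 2 7 1 4 10 9)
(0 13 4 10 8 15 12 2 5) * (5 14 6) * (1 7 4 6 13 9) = (0 9 1 7 4 10 8 15 12 2 14 13 6 5) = [9, 7, 14, 3, 10, 0, 5, 4, 15, 1, 8, 11, 2, 6, 13, 12]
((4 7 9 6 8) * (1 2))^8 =(4 6 7 8 9)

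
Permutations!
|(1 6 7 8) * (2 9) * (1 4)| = |(1 6 7 8 4)(2 9)| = 10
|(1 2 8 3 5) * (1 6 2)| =|(2 8 3 5 6)| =5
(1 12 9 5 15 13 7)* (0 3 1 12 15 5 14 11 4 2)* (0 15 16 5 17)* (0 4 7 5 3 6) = (0 6)(1 16 3)(2 15 13 5 17 4)(7 12 9 14 11) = [6, 16, 15, 1, 2, 17, 0, 12, 8, 14, 10, 7, 9, 5, 11, 13, 3, 4]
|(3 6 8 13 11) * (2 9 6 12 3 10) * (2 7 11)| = |(2 9 6 8 13)(3 12)(7 11 10)| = 30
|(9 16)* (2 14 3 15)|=4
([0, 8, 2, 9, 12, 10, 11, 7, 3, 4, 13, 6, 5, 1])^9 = (13)(6 11)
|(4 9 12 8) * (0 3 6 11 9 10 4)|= |(0 3 6 11 9 12 8)(4 10)|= 14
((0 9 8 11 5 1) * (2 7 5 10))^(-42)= ((0 9 8 11 10 2 7 5 1))^(-42)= (0 11 7)(1 8 2)(5 9 10)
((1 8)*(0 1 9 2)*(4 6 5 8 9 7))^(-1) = (0 2 9 1)(4 7 8 5 6)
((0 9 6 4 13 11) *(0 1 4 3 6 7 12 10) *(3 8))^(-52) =((0 9 7 12 10)(1 4 13 11)(3 6 8))^(-52) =(13)(0 12 9 10 7)(3 8 6)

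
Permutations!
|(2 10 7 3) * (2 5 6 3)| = 3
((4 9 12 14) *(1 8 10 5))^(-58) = (1 10)(4 12)(5 8)(9 14)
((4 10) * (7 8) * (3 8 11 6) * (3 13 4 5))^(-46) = (3 5 10 4 13 6 11 7 8)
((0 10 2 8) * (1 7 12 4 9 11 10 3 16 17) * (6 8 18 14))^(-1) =(0 8 6 14 18 2 10 11 9 4 12 7 1 17 16 3)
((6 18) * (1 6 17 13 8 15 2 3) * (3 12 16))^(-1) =((1 6 18 17 13 8 15 2 12 16 3))^(-1) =(1 3 16 12 2 15 8 13 17 18 6)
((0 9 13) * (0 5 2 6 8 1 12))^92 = ((0 9 13 5 2 6 8 1 12))^92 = (0 13 2 8 12 9 5 6 1)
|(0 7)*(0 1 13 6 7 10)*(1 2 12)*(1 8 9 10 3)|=11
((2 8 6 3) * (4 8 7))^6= (8)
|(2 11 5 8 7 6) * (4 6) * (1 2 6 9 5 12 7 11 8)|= 9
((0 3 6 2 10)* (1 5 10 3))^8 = (10)(2 6 3)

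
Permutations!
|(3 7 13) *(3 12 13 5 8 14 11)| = 6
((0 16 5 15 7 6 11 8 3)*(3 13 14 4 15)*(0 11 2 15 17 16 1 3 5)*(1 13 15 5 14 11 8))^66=(0 15 4 1 2)(3 5 13 7 17)(6 16 8 14 11)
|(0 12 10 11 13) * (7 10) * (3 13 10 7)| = 4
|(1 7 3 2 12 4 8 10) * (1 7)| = 7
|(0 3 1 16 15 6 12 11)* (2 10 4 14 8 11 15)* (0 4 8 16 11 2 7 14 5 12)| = |(0 3 1 11 4 5 12 15 6)(2 10 8)(7 14 16)| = 9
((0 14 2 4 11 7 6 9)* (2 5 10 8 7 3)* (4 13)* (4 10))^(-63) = (0 5 11 2 10 7 9 14 4 3 13 8 6)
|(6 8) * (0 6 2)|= |(0 6 8 2)|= 4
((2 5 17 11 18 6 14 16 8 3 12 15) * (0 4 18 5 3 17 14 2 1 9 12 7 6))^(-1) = ((0 4 18)(1 9 12 15)(2 3 7 6)(5 14 16 8 17 11))^(-1) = (0 18 4)(1 15 12 9)(2 6 7 3)(5 11 17 8 16 14)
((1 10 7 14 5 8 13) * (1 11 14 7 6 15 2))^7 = (1 6 2 10 15)(5 13 14 8 11)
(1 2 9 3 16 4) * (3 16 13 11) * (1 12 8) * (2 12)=[0, 12, 9, 13, 2, 5, 6, 7, 1, 16, 10, 3, 8, 11, 14, 15, 4]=(1 12 8)(2 9 16 4)(3 13 11)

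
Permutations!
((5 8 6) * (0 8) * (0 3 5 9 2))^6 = (0 8 6 9 2)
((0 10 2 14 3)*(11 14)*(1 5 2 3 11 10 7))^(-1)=(0 3 10 2 5 1 7)(11 14)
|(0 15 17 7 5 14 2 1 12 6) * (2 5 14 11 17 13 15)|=10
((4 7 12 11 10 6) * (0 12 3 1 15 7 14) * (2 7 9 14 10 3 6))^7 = ((0 12 11 3 1 15 9 14)(2 7 6 4 10))^7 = (0 14 9 15 1 3 11 12)(2 6 10 7 4)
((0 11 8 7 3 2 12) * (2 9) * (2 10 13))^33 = (0 7 10 12 8 9 2 11 3 13)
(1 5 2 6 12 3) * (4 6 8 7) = (1 5 2 8 7 4 6 12 3) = [0, 5, 8, 1, 6, 2, 12, 4, 7, 9, 10, 11, 3]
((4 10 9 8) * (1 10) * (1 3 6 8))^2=(1 9 10)(3 8)(4 6)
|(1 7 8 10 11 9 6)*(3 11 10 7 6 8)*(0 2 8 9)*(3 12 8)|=|(0 2 3 11)(1 6)(7 12 8)|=12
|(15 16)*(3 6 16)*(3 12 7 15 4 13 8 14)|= 21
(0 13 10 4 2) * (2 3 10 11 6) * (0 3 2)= (0 13 11 6)(2 3 10 4)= [13, 1, 3, 10, 2, 5, 0, 7, 8, 9, 4, 6, 12, 11]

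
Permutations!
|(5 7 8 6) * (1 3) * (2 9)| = 4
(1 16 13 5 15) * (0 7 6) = (0 7 6)(1 16 13 5 15) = [7, 16, 2, 3, 4, 15, 0, 6, 8, 9, 10, 11, 12, 5, 14, 1, 13]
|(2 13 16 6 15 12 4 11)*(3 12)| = 9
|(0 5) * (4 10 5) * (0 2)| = 5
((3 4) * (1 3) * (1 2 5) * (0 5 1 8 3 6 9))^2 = ((0 5 8 3 4 2 1 6 9))^2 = (0 8 4 1 9 5 3 2 6)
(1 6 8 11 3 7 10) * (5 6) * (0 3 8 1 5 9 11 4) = (0 3 7 10 5 6 1 9 11 8 4) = [3, 9, 2, 7, 0, 6, 1, 10, 4, 11, 5, 8]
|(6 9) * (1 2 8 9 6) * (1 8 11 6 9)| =6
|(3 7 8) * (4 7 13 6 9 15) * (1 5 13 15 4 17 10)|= 12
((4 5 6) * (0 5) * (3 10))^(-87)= (0 5 6 4)(3 10)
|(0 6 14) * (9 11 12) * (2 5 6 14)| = |(0 14)(2 5 6)(9 11 12)| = 6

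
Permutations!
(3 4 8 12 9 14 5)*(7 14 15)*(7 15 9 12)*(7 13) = (15)(3 4 8 13 7 14 5) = [0, 1, 2, 4, 8, 3, 6, 14, 13, 9, 10, 11, 12, 7, 5, 15]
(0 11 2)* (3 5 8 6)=[11, 1, 0, 5, 4, 8, 3, 7, 6, 9, 10, 2]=(0 11 2)(3 5 8 6)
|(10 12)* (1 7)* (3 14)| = |(1 7)(3 14)(10 12)| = 2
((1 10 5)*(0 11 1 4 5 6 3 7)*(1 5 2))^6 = (0 10 5 3 2)(1 11 6 4 7)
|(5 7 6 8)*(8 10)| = 5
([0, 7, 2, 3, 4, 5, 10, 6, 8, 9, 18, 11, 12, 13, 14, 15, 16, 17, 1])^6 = (1 7 6 10 18)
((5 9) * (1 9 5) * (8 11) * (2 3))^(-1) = (1 9)(2 3)(8 11)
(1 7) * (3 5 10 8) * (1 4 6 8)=[0, 7, 2, 5, 6, 10, 8, 4, 3, 9, 1]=(1 7 4 6 8 3 5 10)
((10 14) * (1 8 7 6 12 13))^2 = (14)(1 7 12)(6 13 8)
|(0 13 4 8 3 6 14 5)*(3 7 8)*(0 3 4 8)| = 4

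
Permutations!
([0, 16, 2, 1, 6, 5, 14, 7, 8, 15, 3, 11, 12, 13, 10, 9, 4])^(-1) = (1 3 10 14 6 4 16)(9 15)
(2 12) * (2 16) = (2 12 16) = [0, 1, 12, 3, 4, 5, 6, 7, 8, 9, 10, 11, 16, 13, 14, 15, 2]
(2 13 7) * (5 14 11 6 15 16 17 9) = (2 13 7)(5 14 11 6 15 16 17 9) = [0, 1, 13, 3, 4, 14, 15, 2, 8, 5, 10, 6, 12, 7, 11, 16, 17, 9]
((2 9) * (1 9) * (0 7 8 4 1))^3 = ((0 7 8 4 1 9 2))^3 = (0 4 2 8 9 7 1)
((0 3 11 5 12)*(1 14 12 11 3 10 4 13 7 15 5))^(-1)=((0 10 4 13 7 15 5 11 1 14 12))^(-1)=(0 12 14 1 11 5 15 7 13 4 10)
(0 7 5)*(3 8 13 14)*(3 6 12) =(0 7 5)(3 8 13 14 6 12) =[7, 1, 2, 8, 4, 0, 12, 5, 13, 9, 10, 11, 3, 14, 6]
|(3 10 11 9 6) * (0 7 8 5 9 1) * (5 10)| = 12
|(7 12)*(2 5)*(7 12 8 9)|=6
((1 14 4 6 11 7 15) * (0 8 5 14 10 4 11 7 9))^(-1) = (0 9 11 14 5 8)(1 15 7 6 4 10)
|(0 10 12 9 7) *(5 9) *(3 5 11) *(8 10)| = 9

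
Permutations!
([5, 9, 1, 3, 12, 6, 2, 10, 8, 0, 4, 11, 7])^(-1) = (0 9 1 2 6 5)(4 10 7 12)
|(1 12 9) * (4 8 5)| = 3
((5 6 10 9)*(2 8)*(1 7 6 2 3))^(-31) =((1 7 6 10 9 5 2 8 3))^(-31) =(1 5 7 2 6 8 10 3 9)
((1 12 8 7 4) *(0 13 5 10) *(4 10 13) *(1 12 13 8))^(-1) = ((0 4 12 1 13 5 8 7 10))^(-1) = (0 10 7 8 5 13 1 12 4)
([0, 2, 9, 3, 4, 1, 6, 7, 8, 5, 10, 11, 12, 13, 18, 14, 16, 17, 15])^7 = [0, 5, 1, 3, 4, 9, 6, 7, 8, 2, 10, 11, 12, 13, 18, 14, 16, 17, 15]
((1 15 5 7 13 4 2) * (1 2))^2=((1 15 5 7 13 4))^2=(1 5 13)(4 15 7)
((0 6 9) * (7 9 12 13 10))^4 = (0 10 6 7 12 9 13)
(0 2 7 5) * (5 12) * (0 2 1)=[1, 0, 7, 3, 4, 2, 6, 12, 8, 9, 10, 11, 5]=(0 1)(2 7 12 5)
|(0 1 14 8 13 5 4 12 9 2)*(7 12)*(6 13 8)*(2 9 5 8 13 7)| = |(0 1 14 6 7 12 5 4 2)(8 13)| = 18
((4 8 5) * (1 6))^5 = (1 6)(4 5 8)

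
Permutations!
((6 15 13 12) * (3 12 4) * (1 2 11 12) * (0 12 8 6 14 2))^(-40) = (0 13 11)(1 15 2)(3 6 14)(4 8 12)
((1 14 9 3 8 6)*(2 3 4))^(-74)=((1 14 9 4 2 3 8 6))^(-74)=(1 8 2 9)(3 4 14 6)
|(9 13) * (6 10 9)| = 4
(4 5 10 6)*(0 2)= [2, 1, 0, 3, 5, 10, 4, 7, 8, 9, 6]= (0 2)(4 5 10 6)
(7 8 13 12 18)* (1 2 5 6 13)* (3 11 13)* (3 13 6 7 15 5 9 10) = [0, 2, 9, 11, 4, 7, 13, 8, 1, 10, 3, 6, 18, 12, 14, 5, 16, 17, 15] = (1 2 9 10 3 11 6 13 12 18 15 5 7 8)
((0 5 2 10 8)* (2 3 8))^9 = ((0 5 3 8)(2 10))^9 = (0 5 3 8)(2 10)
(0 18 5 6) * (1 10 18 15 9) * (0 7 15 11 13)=[11, 10, 2, 3, 4, 6, 7, 15, 8, 1, 18, 13, 12, 0, 14, 9, 16, 17, 5]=(0 11 13)(1 10 18 5 6 7 15 9)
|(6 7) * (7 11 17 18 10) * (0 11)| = |(0 11 17 18 10 7 6)| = 7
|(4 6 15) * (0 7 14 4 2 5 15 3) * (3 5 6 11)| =12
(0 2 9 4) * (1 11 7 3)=(0 2 9 4)(1 11 7 3)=[2, 11, 9, 1, 0, 5, 6, 3, 8, 4, 10, 7]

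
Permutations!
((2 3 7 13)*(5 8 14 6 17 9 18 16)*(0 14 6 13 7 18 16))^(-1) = ((0 14 13 2 3 18)(5 8 6 17 9 16))^(-1) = (0 18 3 2 13 14)(5 16 9 17 6 8)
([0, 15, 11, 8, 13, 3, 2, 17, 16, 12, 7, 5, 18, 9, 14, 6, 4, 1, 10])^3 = (1 2 3 4 12 7 15 11 8 13 18 17 6 5 16 9 10)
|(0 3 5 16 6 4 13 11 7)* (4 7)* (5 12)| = |(0 3 12 5 16 6 7)(4 13 11)| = 21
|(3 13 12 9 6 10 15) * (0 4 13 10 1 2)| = |(0 4 13 12 9 6 1 2)(3 10 15)| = 24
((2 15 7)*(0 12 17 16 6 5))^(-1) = ((0 12 17 16 6 5)(2 15 7))^(-1) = (0 5 6 16 17 12)(2 7 15)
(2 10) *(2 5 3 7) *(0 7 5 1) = (0 7 2 10 1)(3 5) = [7, 0, 10, 5, 4, 3, 6, 2, 8, 9, 1]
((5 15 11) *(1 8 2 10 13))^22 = (1 2 13 8 10)(5 15 11)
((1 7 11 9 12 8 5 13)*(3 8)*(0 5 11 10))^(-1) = ((0 5 13 1 7 10)(3 8 11 9 12))^(-1) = (0 10 7 1 13 5)(3 12 9 11 8)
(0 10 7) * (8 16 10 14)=[14, 1, 2, 3, 4, 5, 6, 0, 16, 9, 7, 11, 12, 13, 8, 15, 10]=(0 14 8 16 10 7)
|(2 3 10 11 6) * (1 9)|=10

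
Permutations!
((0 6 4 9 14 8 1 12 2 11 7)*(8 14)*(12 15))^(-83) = (0 1 7 8 11 9 2 4 12 6 15)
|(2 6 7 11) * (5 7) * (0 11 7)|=|(0 11 2 6 5)|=5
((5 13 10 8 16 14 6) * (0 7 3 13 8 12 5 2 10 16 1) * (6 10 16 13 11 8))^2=(0 3 8)(1 7 11)(2 14 12 6 16 10 5)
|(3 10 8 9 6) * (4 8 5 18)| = 8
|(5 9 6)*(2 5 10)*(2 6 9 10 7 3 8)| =7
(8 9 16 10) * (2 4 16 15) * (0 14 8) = (0 14 8 9 15 2 4 16 10) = [14, 1, 4, 3, 16, 5, 6, 7, 9, 15, 0, 11, 12, 13, 8, 2, 10]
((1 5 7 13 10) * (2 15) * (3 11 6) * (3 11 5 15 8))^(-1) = (1 10 13 7 5 3 8 2 15)(6 11)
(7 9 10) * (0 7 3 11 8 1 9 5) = (0 7 5)(1 9 10 3 11 8) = [7, 9, 2, 11, 4, 0, 6, 5, 1, 10, 3, 8]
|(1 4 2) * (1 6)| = |(1 4 2 6)| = 4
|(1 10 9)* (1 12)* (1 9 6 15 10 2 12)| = |(1 2 12 9)(6 15 10)| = 12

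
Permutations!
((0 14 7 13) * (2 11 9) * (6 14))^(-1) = ((0 6 14 7 13)(2 11 9))^(-1) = (0 13 7 14 6)(2 9 11)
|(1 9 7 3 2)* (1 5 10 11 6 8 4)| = |(1 9 7 3 2 5 10 11 6 8 4)| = 11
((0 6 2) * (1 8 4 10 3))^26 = (0 2 6)(1 8 4 10 3) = ((0 6 2)(1 8 4 10 3))^26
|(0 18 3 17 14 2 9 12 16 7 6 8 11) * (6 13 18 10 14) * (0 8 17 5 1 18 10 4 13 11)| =12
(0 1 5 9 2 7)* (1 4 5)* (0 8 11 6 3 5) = (0 4)(2 7 8 11 6 3 5 9) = [4, 1, 7, 5, 0, 9, 3, 8, 11, 2, 10, 6]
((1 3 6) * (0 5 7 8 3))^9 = (0 7 3 1 5 8 6)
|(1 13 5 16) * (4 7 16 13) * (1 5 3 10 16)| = |(1 4 7)(3 10 16 5 13)| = 15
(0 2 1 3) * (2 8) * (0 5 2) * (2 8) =(0 2 1 3 5 8) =[2, 3, 1, 5, 4, 8, 6, 7, 0]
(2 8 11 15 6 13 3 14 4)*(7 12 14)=(2 8 11 15 6 13 3 7 12 14 4)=[0, 1, 8, 7, 2, 5, 13, 12, 11, 9, 10, 15, 14, 3, 4, 6]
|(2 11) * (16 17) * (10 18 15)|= |(2 11)(10 18 15)(16 17)|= 6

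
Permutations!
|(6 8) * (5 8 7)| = 4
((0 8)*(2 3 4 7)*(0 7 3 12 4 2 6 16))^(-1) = (0 16 6 7 8)(2 3 4 12)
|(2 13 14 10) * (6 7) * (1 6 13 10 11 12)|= |(1 6 7 13 14 11 12)(2 10)|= 14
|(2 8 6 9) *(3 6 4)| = 6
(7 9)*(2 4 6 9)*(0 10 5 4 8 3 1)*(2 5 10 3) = (10)(0 3 1)(2 8)(4 6 9 7 5) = [3, 0, 8, 1, 6, 4, 9, 5, 2, 7, 10]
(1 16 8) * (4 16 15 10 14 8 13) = (1 15 10 14 8)(4 16 13) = [0, 15, 2, 3, 16, 5, 6, 7, 1, 9, 14, 11, 12, 4, 8, 10, 13]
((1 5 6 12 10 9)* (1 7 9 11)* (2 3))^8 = (1 6 10)(5 12 11)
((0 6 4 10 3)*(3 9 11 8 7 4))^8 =(0 3 6)(4 9 8)(7 10 11)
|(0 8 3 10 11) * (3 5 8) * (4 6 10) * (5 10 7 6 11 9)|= 4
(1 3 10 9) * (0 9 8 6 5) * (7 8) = (0 9 1 3 10 7 8 6 5) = [9, 3, 2, 10, 4, 0, 5, 8, 6, 1, 7]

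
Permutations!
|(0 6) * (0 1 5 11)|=5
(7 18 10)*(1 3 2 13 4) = [0, 3, 13, 2, 1, 5, 6, 18, 8, 9, 7, 11, 12, 4, 14, 15, 16, 17, 10] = (1 3 2 13 4)(7 18 10)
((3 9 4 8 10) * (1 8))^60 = ((1 8 10 3 9 4))^60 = (10)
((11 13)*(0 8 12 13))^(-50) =(13)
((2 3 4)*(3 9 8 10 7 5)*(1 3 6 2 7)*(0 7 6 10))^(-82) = (0 4 7 6 5 2 10 9 1 8 3)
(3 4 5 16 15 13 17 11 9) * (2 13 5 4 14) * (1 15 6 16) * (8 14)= (1 15 5)(2 13 17 11 9 3 8 14)(6 16)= [0, 15, 13, 8, 4, 1, 16, 7, 14, 3, 10, 9, 12, 17, 2, 5, 6, 11]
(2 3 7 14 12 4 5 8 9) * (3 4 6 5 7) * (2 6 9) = (2 4 7 14 12 9 6 5 8) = [0, 1, 4, 3, 7, 8, 5, 14, 2, 6, 10, 11, 9, 13, 12]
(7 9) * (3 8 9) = (3 8 9 7) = [0, 1, 2, 8, 4, 5, 6, 3, 9, 7]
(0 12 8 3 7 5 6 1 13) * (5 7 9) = [12, 13, 2, 9, 4, 6, 1, 7, 3, 5, 10, 11, 8, 0] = (0 12 8 3 9 5 6 1 13)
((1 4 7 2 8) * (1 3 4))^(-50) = (8)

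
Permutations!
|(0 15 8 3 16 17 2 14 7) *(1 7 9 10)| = 12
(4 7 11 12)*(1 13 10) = (1 13 10)(4 7 11 12) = [0, 13, 2, 3, 7, 5, 6, 11, 8, 9, 1, 12, 4, 10]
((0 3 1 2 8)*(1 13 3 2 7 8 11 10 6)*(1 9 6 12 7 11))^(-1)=(0 8 7 12 10 11 1 2)(3 13)(6 9)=((0 2 1 11 10 12 7 8)(3 13)(6 9))^(-1)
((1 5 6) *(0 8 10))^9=(10)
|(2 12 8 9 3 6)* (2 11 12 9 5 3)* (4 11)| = 14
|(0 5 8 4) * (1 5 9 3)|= |(0 9 3 1 5 8 4)|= 7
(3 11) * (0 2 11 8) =[2, 1, 11, 8, 4, 5, 6, 7, 0, 9, 10, 3] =(0 2 11 3 8)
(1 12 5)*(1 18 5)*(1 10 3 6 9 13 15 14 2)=(1 12 10 3 6 9 13 15 14 2)(5 18)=[0, 12, 1, 6, 4, 18, 9, 7, 8, 13, 3, 11, 10, 15, 2, 14, 16, 17, 5]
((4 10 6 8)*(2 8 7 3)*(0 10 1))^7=((0 10 6 7 3 2 8 4 1))^7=(0 4 2 7 10 1 8 3 6)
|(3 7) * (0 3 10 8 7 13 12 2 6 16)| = |(0 3 13 12 2 6 16)(7 10 8)| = 21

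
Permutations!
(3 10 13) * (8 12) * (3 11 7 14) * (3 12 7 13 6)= (3 10 6)(7 14 12 8)(11 13)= [0, 1, 2, 10, 4, 5, 3, 14, 7, 9, 6, 13, 8, 11, 12]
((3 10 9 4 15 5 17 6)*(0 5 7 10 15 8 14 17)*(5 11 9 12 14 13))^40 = ((0 11 9 4 8 13 5)(3 15 7 10 12 14 17 6))^40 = (17)(0 13 4 11 5 8 9)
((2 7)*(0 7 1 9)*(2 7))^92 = ((0 2 1 9))^92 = (9)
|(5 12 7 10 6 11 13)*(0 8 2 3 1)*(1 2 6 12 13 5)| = |(0 8 6 11 5 13 1)(2 3)(7 10 12)| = 42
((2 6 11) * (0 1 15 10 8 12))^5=((0 1 15 10 8 12)(2 6 11))^5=(0 12 8 10 15 1)(2 11 6)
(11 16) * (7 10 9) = (7 10 9)(11 16) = [0, 1, 2, 3, 4, 5, 6, 10, 8, 7, 9, 16, 12, 13, 14, 15, 11]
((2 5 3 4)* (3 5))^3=((5)(2 3 4))^3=(5)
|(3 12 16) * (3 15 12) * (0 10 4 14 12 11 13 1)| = 10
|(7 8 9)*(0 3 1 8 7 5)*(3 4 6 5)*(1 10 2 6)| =10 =|(0 4 1 8 9 3 10 2 6 5)|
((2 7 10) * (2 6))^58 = ((2 7 10 6))^58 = (2 10)(6 7)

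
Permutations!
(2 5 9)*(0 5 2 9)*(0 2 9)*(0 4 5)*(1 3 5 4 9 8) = [0, 3, 8, 5, 4, 2, 6, 7, 1, 9] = (9)(1 3 5 2 8)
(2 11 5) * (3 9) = (2 11 5)(3 9) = [0, 1, 11, 9, 4, 2, 6, 7, 8, 3, 10, 5]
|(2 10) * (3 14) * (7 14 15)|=4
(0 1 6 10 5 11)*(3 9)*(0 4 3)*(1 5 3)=(0 5 11 4 1 6 10 3 9)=[5, 6, 2, 9, 1, 11, 10, 7, 8, 0, 3, 4]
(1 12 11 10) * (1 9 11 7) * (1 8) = (1 12 7 8)(9 11 10) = [0, 12, 2, 3, 4, 5, 6, 8, 1, 11, 9, 10, 7]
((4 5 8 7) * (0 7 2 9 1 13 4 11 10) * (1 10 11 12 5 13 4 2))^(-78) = (0 10 9 2 13 4 1 8 5 12 7)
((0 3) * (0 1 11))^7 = ((0 3 1 11))^7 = (0 11 1 3)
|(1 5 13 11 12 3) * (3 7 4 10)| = |(1 5 13 11 12 7 4 10 3)| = 9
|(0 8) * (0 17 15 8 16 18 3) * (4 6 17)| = 20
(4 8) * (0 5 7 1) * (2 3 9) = (0 5 7 1)(2 3 9)(4 8) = [5, 0, 3, 9, 8, 7, 6, 1, 4, 2]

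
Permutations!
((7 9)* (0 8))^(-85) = (0 8)(7 9)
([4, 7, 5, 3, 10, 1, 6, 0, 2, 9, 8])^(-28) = (0 2)(1 10)(4 5)(7 8)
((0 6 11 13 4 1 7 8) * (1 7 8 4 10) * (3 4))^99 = ((0 6 11 13 10 1 8)(3 4 7))^99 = (0 6 11 13 10 1 8)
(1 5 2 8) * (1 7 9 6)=(1 5 2 8 7 9 6)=[0, 5, 8, 3, 4, 2, 1, 9, 7, 6]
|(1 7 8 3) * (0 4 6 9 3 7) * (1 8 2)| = |(0 4 6 9 3 8 7 2 1)| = 9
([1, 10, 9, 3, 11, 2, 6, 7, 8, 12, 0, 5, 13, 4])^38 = [10, 0, 13, 3, 2, 12, 6, 7, 8, 4, 1, 9, 11, 5]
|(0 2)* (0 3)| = |(0 2 3)| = 3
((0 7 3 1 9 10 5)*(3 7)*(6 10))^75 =(0 10 9 3 5 6 1)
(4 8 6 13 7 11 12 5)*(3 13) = (3 13 7 11 12 5 4 8 6) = [0, 1, 2, 13, 8, 4, 3, 11, 6, 9, 10, 12, 5, 7]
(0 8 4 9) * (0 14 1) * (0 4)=[8, 4, 2, 3, 9, 5, 6, 7, 0, 14, 10, 11, 12, 13, 1]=(0 8)(1 4 9 14)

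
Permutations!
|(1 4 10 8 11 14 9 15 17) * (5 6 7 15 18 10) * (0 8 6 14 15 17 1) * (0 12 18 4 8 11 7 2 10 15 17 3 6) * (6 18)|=|(0 11 17 12 6 2 10)(1 8 7 3 18 15)(4 5 14 9)|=84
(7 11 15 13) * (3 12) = (3 12)(7 11 15 13) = [0, 1, 2, 12, 4, 5, 6, 11, 8, 9, 10, 15, 3, 7, 14, 13]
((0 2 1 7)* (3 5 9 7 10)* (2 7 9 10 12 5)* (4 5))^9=(0 7)(1 4 10 2 12 5 3)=((0 7)(1 12 4 5 10 3 2))^9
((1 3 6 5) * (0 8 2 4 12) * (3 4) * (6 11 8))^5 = (0 12 4 1 5 6)(2 3 11 8)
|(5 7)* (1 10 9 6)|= 4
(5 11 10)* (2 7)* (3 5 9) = (2 7)(3 5 11 10 9) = [0, 1, 7, 5, 4, 11, 6, 2, 8, 3, 9, 10]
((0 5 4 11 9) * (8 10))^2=(0 4 9 5 11)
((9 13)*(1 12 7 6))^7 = ((1 12 7 6)(9 13))^7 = (1 6 7 12)(9 13)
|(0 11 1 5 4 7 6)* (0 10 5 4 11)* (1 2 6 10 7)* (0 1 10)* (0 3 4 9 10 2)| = |(0 1 9 10 5 11)(2 6 7 3 4)| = 30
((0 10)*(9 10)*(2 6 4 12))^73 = ((0 9 10)(2 6 4 12))^73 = (0 9 10)(2 6 4 12)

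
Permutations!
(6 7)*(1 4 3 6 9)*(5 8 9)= (1 4 3 6 7 5 8 9)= [0, 4, 2, 6, 3, 8, 7, 5, 9, 1]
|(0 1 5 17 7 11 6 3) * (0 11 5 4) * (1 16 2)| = |(0 16 2 1 4)(3 11 6)(5 17 7)| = 15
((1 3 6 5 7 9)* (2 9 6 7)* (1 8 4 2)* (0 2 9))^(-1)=(0 2)(1 5 6 7 3)(4 8 9)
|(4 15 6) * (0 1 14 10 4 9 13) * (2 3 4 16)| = |(0 1 14 10 16 2 3 4 15 6 9 13)| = 12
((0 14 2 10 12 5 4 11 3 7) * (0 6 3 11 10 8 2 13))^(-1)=(0 13 14)(2 8)(3 6 7)(4 5 12 10)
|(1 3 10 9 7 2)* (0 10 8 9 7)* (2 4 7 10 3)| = |(10)(0 3 8 9)(1 2)(4 7)| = 4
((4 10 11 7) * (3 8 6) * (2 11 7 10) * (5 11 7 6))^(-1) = (2 4 7)(3 6 10 11 5 8) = ((2 7 4)(3 8 5 11 10 6))^(-1)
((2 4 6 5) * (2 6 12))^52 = (2 4 12)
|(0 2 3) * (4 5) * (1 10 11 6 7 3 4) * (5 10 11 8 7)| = |(0 2 4 10 8 7 3)(1 11 6 5)| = 28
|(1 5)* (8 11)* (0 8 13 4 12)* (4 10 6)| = 8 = |(0 8 11 13 10 6 4 12)(1 5)|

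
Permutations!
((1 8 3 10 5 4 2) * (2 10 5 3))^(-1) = ((1 8 2)(3 5 4 10))^(-1) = (1 2 8)(3 10 4 5)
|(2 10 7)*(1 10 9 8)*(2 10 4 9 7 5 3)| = 20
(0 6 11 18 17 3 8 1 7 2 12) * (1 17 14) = (0 6 11 18 14 1 7 2 12)(3 8 17) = [6, 7, 12, 8, 4, 5, 11, 2, 17, 9, 10, 18, 0, 13, 1, 15, 16, 3, 14]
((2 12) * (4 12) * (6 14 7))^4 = ((2 4 12)(6 14 7))^4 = (2 4 12)(6 14 7)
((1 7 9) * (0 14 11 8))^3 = (0 8 11 14)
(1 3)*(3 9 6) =(1 9 6 3) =[0, 9, 2, 1, 4, 5, 3, 7, 8, 6]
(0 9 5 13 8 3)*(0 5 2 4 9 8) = (0 8 3 5 13)(2 4 9) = [8, 1, 4, 5, 9, 13, 6, 7, 3, 2, 10, 11, 12, 0]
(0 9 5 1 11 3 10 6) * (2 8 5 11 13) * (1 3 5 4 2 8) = [9, 13, 1, 10, 2, 3, 0, 7, 4, 11, 6, 5, 12, 8] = (0 9 11 5 3 10 6)(1 13 8 4 2)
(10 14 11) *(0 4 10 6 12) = (0 4 10 14 11 6 12) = [4, 1, 2, 3, 10, 5, 12, 7, 8, 9, 14, 6, 0, 13, 11]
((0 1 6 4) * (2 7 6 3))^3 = ((0 1 3 2 7 6 4))^3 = (0 2 4 3 6 1 7)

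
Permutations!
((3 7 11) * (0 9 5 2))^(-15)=(11)(0 9 5 2)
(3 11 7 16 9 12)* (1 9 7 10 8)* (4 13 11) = (1 9 12 3 4 13 11 10 8)(7 16) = [0, 9, 2, 4, 13, 5, 6, 16, 1, 12, 8, 10, 3, 11, 14, 15, 7]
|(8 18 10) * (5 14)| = 6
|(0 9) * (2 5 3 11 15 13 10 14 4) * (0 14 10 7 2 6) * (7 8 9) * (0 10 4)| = 33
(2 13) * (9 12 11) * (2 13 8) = (13)(2 8)(9 12 11) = [0, 1, 8, 3, 4, 5, 6, 7, 2, 12, 10, 9, 11, 13]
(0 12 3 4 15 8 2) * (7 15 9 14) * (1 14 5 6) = (0 12 3 4 9 5 6 1 14 7 15 8 2) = [12, 14, 0, 4, 9, 6, 1, 15, 2, 5, 10, 11, 3, 13, 7, 8]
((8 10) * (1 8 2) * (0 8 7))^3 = (0 2)(1 8)(7 10) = ((0 8 10 2 1 7))^3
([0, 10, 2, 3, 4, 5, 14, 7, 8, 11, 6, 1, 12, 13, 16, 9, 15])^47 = (1 11 9 15 16 14 6 10)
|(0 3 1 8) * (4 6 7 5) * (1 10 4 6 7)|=|(0 3 10 4 7 5 6 1 8)|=9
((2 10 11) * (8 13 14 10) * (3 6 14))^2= ((2 8 13 3 6 14 10 11))^2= (2 13 6 10)(3 14 11 8)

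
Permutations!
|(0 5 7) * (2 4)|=6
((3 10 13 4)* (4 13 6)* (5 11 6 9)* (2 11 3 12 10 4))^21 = (13)(3 10)(4 9)(5 12)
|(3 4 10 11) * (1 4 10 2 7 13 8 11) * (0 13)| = 10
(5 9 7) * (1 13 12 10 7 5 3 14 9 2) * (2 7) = [0, 13, 1, 14, 4, 7, 6, 3, 8, 5, 2, 11, 10, 12, 9] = (1 13 12 10 2)(3 14 9 5 7)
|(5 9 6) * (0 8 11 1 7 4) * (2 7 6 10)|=|(0 8 11 1 6 5 9 10 2 7 4)|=11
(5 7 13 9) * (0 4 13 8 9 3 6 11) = (0 4 13 3 6 11)(5 7 8 9) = [4, 1, 2, 6, 13, 7, 11, 8, 9, 5, 10, 0, 12, 3]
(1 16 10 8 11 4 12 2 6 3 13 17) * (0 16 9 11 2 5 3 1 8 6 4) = (0 16 10 6 1 9 11)(2 4 12 5 3 13 17 8) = [16, 9, 4, 13, 12, 3, 1, 7, 2, 11, 6, 0, 5, 17, 14, 15, 10, 8]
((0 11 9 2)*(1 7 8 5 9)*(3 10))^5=(0 5 1 2 8 11 9 7)(3 10)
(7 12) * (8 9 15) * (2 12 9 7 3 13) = (2 12 3 13)(7 9 15 8) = [0, 1, 12, 13, 4, 5, 6, 9, 7, 15, 10, 11, 3, 2, 14, 8]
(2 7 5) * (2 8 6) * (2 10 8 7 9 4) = (2 9 4)(5 7)(6 10 8) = [0, 1, 9, 3, 2, 7, 10, 5, 6, 4, 8]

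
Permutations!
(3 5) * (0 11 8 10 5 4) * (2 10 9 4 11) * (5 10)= (0 2 5 3 11 8 9 4)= [2, 1, 5, 11, 0, 3, 6, 7, 9, 4, 10, 8]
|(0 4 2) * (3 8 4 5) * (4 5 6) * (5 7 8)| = |(0 6 4 2)(3 5)(7 8)| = 4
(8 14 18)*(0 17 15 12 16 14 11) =(0 17 15 12 16 14 18 8 11) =[17, 1, 2, 3, 4, 5, 6, 7, 11, 9, 10, 0, 16, 13, 18, 12, 14, 15, 8]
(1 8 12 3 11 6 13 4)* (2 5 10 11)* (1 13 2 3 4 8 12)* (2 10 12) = [0, 2, 5, 3, 13, 12, 10, 7, 1, 9, 11, 6, 4, 8] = (1 2 5 12 4 13 8)(6 10 11)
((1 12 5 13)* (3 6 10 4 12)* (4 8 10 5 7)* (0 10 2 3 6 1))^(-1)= ((0 10 8 2 3 1 6 5 13)(4 12 7))^(-1)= (0 13 5 6 1 3 2 8 10)(4 7 12)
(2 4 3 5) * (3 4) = (2 3 5) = [0, 1, 3, 5, 4, 2]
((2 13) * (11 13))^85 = ((2 11 13))^85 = (2 11 13)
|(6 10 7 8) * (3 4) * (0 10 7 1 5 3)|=|(0 10 1 5 3 4)(6 7 8)|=6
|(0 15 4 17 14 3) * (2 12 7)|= |(0 15 4 17 14 3)(2 12 7)|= 6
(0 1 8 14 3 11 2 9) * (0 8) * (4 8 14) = [1, 0, 9, 11, 8, 5, 6, 7, 4, 14, 10, 2, 12, 13, 3] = (0 1)(2 9 14 3 11)(4 8)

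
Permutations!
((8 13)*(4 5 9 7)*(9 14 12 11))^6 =((4 5 14 12 11 9 7)(8 13))^6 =(4 7 9 11 12 14 5)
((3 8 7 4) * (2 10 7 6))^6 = (2 6 8 3 4 7 10)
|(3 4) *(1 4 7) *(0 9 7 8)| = 7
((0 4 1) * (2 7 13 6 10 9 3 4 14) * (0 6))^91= ((0 14 2 7 13)(1 6 10 9 3 4))^91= (0 14 2 7 13)(1 6 10 9 3 4)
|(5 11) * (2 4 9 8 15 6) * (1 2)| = 14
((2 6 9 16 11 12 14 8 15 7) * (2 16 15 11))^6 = (16)(8 12)(11 14)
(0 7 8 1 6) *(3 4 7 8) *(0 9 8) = (1 6 9 8)(3 4 7) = [0, 6, 2, 4, 7, 5, 9, 3, 1, 8]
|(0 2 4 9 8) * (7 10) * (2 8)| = 6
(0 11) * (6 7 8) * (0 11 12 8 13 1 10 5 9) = (0 12 8 6 7 13 1 10 5 9) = [12, 10, 2, 3, 4, 9, 7, 13, 6, 0, 5, 11, 8, 1]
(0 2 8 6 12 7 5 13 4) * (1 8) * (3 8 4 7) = (0 2 1 4)(3 8 6 12)(5 13 7) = [2, 4, 1, 8, 0, 13, 12, 5, 6, 9, 10, 11, 3, 7]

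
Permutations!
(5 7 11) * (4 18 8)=[0, 1, 2, 3, 18, 7, 6, 11, 4, 9, 10, 5, 12, 13, 14, 15, 16, 17, 8]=(4 18 8)(5 7 11)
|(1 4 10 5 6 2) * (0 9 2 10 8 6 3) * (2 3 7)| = |(0 9 3)(1 4 8 6 10 5 7 2)| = 24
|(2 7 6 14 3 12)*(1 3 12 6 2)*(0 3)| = |(0 3 6 14 12 1)(2 7)| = 6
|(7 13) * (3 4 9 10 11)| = 10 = |(3 4 9 10 11)(7 13)|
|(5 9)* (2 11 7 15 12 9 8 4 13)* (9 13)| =12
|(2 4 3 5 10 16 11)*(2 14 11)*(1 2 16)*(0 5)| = 14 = |(16)(0 5 10 1 2 4 3)(11 14)|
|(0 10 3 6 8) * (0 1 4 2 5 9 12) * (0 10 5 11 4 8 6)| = |(0 5 9 12 10 3)(1 8)(2 11 4)| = 6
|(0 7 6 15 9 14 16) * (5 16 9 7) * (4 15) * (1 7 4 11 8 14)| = |(0 5 16)(1 7 6 11 8 14 9)(4 15)| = 42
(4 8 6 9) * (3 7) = (3 7)(4 8 6 9) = [0, 1, 2, 7, 8, 5, 9, 3, 6, 4]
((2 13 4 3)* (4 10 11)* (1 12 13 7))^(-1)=((1 12 13 10 11 4 3 2 7))^(-1)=(1 7 2 3 4 11 10 13 12)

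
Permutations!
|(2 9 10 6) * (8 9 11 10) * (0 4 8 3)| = 20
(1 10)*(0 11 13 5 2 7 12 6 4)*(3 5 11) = (0 3 5 2 7 12 6 4)(1 10)(11 13) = [3, 10, 7, 5, 0, 2, 4, 12, 8, 9, 1, 13, 6, 11]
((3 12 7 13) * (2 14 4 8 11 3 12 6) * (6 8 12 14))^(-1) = ((2 6)(3 8 11)(4 12 7 13 14))^(-1) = (2 6)(3 11 8)(4 14 13 7 12)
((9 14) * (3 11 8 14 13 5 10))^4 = (3 9)(5 8)(10 14)(11 13)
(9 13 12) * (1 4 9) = (1 4 9 13 12) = [0, 4, 2, 3, 9, 5, 6, 7, 8, 13, 10, 11, 1, 12]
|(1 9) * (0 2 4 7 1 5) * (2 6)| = |(0 6 2 4 7 1 9 5)| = 8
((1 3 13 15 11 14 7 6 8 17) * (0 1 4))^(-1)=((0 1 3 13 15 11 14 7 6 8 17 4))^(-1)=(0 4 17 8 6 7 14 11 15 13 3 1)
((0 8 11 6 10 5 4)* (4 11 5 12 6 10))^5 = ((0 8 5 11 10 12 6 4))^5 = (0 12 5 4 10 8 6 11)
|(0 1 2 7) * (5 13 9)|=|(0 1 2 7)(5 13 9)|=12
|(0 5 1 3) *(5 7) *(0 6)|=|(0 7 5 1 3 6)|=6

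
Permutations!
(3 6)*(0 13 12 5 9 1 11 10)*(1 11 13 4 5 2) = (0 4 5 9 11 10)(1 13 12 2)(3 6) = [4, 13, 1, 6, 5, 9, 3, 7, 8, 11, 0, 10, 2, 12]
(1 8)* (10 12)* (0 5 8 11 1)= (0 5 8)(1 11)(10 12)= [5, 11, 2, 3, 4, 8, 6, 7, 0, 9, 12, 1, 10]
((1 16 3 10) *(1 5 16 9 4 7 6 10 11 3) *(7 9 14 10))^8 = (1 5 14 16 10)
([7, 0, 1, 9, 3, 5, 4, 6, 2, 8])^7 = [2, 8, 9, 6, 7, 5, 0, 1, 3, 4]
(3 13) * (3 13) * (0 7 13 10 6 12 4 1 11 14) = (0 7 13 10 6 12 4 1 11 14) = [7, 11, 2, 3, 1, 5, 12, 13, 8, 9, 6, 14, 4, 10, 0]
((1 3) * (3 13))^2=((1 13 3))^2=(1 3 13)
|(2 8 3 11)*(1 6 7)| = 12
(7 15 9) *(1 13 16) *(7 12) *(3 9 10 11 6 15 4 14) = (1 13 16)(3 9 12 7 4 14)(6 15 10 11) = [0, 13, 2, 9, 14, 5, 15, 4, 8, 12, 11, 6, 7, 16, 3, 10, 1]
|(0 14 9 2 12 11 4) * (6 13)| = 14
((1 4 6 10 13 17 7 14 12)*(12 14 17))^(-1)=((1 4 6 10 13 12)(7 17))^(-1)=(1 12 13 10 6 4)(7 17)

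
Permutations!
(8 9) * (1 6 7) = [0, 6, 2, 3, 4, 5, 7, 1, 9, 8] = (1 6 7)(8 9)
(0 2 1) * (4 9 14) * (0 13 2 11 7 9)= (0 11 7 9 14 4)(1 13 2)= [11, 13, 1, 3, 0, 5, 6, 9, 8, 14, 10, 7, 12, 2, 4]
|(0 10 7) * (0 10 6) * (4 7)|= 6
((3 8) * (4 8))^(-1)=(3 8 4)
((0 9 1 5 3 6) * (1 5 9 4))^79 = (0 1 5 6 4 9 3) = ((0 4 1 9 5 3 6))^79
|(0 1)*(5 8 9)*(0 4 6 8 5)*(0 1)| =5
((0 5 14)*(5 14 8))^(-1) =((0 14)(5 8))^(-1) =(0 14)(5 8)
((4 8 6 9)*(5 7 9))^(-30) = (9)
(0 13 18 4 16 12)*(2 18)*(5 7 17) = (0 13 2 18 4 16 12)(5 7 17) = [13, 1, 18, 3, 16, 7, 6, 17, 8, 9, 10, 11, 0, 2, 14, 15, 12, 5, 4]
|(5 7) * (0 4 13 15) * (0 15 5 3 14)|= |(15)(0 4 13 5 7 3 14)|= 7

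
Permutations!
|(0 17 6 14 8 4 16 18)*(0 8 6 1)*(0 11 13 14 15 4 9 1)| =22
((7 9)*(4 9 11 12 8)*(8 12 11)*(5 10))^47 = (12)(4 8 7 9)(5 10)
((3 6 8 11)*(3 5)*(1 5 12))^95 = (1 8 5 11 3 12 6)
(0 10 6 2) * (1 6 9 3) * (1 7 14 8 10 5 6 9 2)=(0 5 6 1 9 3 7 14 8 10 2)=[5, 9, 0, 7, 4, 6, 1, 14, 10, 3, 2, 11, 12, 13, 8]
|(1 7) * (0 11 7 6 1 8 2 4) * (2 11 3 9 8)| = |(0 3 9 8 11 7 2 4)(1 6)| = 8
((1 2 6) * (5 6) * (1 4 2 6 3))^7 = (1 6 4 2 5 3)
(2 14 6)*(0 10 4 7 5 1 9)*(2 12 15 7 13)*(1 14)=(0 10 4 13 2 1 9)(5 14 6 12 15 7)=[10, 9, 1, 3, 13, 14, 12, 5, 8, 0, 4, 11, 15, 2, 6, 7]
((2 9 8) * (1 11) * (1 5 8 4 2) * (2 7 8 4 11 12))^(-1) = ((1 12 2 9 11 5 4 7 8))^(-1) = (1 8 7 4 5 11 9 2 12)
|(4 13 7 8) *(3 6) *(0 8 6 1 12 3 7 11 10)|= |(0 8 4 13 11 10)(1 12 3)(6 7)|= 6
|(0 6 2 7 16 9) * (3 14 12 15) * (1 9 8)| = |(0 6 2 7 16 8 1 9)(3 14 12 15)| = 8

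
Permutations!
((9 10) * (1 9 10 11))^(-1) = ((1 9 11))^(-1) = (1 11 9)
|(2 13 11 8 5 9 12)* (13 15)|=|(2 15 13 11 8 5 9 12)|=8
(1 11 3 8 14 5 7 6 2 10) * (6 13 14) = (1 11 3 8 6 2 10)(5 7 13 14) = [0, 11, 10, 8, 4, 7, 2, 13, 6, 9, 1, 3, 12, 14, 5]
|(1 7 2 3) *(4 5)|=|(1 7 2 3)(4 5)|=4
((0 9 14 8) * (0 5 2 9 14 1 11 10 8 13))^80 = ((0 14 13)(1 11 10 8 5 2 9))^80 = (0 13 14)(1 8 9 10 2 11 5)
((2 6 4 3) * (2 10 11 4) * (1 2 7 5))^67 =(1 6 5 2 7)(3 4 11 10)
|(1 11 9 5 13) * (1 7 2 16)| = 8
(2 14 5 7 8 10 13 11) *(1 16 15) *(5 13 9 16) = (1 5 7 8 10 9 16 15)(2 14 13 11) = [0, 5, 14, 3, 4, 7, 6, 8, 10, 16, 9, 2, 12, 11, 13, 1, 15]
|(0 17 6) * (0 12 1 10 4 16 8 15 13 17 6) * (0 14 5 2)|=|(0 6 12 1 10 4 16 8 15 13 17 14 5 2)|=14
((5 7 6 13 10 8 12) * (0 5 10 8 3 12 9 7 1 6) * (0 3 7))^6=((0 5 1 6 13 8 9)(3 12 10 7))^6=(0 9 8 13 6 1 5)(3 10)(7 12)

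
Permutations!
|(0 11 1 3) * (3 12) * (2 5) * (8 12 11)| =|(0 8 12 3)(1 11)(2 5)| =4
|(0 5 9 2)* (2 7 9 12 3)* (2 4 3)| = 4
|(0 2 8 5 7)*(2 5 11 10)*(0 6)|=4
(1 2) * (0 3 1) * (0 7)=(0 3 1 2 7)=[3, 2, 7, 1, 4, 5, 6, 0]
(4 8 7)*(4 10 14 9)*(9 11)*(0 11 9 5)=[11, 1, 2, 3, 8, 0, 6, 10, 7, 4, 14, 5, 12, 13, 9]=(0 11 5)(4 8 7 10 14 9)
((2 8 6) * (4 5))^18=((2 8 6)(4 5))^18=(8)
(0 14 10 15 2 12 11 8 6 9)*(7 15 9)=[14, 1, 12, 3, 4, 5, 7, 15, 6, 0, 9, 8, 11, 13, 10, 2]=(0 14 10 9)(2 12 11 8 6 7 15)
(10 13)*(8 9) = (8 9)(10 13) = [0, 1, 2, 3, 4, 5, 6, 7, 9, 8, 13, 11, 12, 10]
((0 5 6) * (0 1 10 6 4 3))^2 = (0 4)(1 6 10)(3 5)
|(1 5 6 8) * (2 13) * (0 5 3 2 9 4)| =10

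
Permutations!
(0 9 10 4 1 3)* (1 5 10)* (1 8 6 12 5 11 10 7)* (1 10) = (0 9 8 6 12 5 7 10 4 11 1 3) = [9, 3, 2, 0, 11, 7, 12, 10, 6, 8, 4, 1, 5]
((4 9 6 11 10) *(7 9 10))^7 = (4 10)(6 9 7 11)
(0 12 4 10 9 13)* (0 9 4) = (0 12)(4 10)(9 13) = [12, 1, 2, 3, 10, 5, 6, 7, 8, 13, 4, 11, 0, 9]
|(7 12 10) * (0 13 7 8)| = 6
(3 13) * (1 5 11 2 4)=[0, 5, 4, 13, 1, 11, 6, 7, 8, 9, 10, 2, 12, 3]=(1 5 11 2 4)(3 13)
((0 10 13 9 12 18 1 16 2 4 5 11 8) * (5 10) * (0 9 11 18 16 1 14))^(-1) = ((0 5 18 14)(2 4 10 13 11 8 9 12 16))^(-1) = (0 14 18 5)(2 16 12 9 8 11 13 10 4)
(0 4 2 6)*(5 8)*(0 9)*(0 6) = [4, 1, 0, 3, 2, 8, 9, 7, 5, 6] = (0 4 2)(5 8)(6 9)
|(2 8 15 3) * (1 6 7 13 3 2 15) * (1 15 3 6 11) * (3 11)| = 3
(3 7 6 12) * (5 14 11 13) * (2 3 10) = [0, 1, 3, 7, 4, 14, 12, 6, 8, 9, 2, 13, 10, 5, 11] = (2 3 7 6 12 10)(5 14 11 13)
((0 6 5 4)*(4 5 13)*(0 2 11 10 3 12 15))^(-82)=((0 6 13 4 2 11 10 3 12 15))^(-82)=(0 12 10 2 13)(3 11 4 6 15)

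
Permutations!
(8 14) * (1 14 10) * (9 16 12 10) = (1 14 8 9 16 12 10) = [0, 14, 2, 3, 4, 5, 6, 7, 9, 16, 1, 11, 10, 13, 8, 15, 12]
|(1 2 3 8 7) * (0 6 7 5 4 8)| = |(0 6 7 1 2 3)(4 8 5)| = 6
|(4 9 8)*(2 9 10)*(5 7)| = 10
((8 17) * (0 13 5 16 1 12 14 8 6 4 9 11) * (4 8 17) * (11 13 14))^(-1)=((0 14 17 6 8 4 9 13 5 16 1 12 11))^(-1)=(0 11 12 1 16 5 13 9 4 8 6 17 14)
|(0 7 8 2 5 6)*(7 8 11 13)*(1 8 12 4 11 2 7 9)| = 12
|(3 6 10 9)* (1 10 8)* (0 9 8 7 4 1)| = 9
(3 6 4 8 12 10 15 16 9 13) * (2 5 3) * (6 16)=(2 5 3 16 9 13)(4 8 12 10 15 6)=[0, 1, 5, 16, 8, 3, 4, 7, 12, 13, 15, 11, 10, 2, 14, 6, 9]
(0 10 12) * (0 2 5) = [10, 1, 5, 3, 4, 0, 6, 7, 8, 9, 12, 11, 2] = (0 10 12 2 5)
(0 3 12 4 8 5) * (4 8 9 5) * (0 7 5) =(0 3 12 8 4 9)(5 7) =[3, 1, 2, 12, 9, 7, 6, 5, 4, 0, 10, 11, 8]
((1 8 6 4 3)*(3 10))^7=(1 8 6 4 10 3)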